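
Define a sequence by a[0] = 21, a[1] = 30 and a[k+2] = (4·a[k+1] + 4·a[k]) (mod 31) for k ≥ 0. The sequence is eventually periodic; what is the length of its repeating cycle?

30

Listing terms: a[0] = 21,  a[1] = 30,  a[2] = 18,  a[3] = 6,  a[4] = 3,  a[5] = 5,  a[6] = 1,  a[7] = 24,  a[8] = 7,  a[9] = 0,  a[10] = 28,  a[11] = 19,  a[12] = 2,  a[13] = 22,  a[14] = 3,  a[15] = 7,  a[16] = 9,  a[17] = 2,  a[18] = 13,  a[19] = 29,  a[20] = 13,  a[21] = 13,  a[22] = 11,  a[23] = 3,  a[24] = 25,  a[25] = 19,  a[26] = 21,  a[27] = 5,  a[28] = 11,  a[29] = 2,  a[30] = 21,  a[31] = 30.
Since (a[30], a[31]) = (a[0], a[1]) = (21, 30) (two consecutive terms determine the rest), the sequence is periodic with period 30.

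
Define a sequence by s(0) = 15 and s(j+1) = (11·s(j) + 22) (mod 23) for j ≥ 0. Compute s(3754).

Computing terms: s(0) = 15, s(1) = 3, s(2) = 9, s(3) = 6, s(4) = 19, s(5) = 1, s(6) = 10, s(7) = 17, s(8) = 2, s(9) = 21, s(10) = 0, s(11) = 22, s(12) = 11, s(13) = 5, s(14) = 8, s(15) = 18, s(16) = 13, s(17) = 4, s(18) = 20, s(19) = 12, s(20) = 16, s(21) = 14, s(22) = 15.
Since s(22) = s(0) = 15, the sequence is periodic with period 22.
(3754 - 0) mod 22 = 14, so s(3754) = s(14) = 8.

8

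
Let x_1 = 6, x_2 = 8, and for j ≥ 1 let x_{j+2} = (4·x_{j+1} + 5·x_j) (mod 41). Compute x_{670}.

15

Listing terms: x_1 = 6, x_2 = 8, x_3 = 21, x_4 = 1, x_5 = 27, x_6 = 31, x_7 = 13, x_8 = 2, x_9 = 32, x_{10} = 15, x_{11} = 15, x_{12} = 12, x_{13} = 0, x_{14} = 19, x_{15} = 35, x_{16} = 30, x_{17} = 8, x_{18} = 18, x_{19} = 30, x_{20} = 5, x_{21} = 6, x_{22} = 8.
The sequence repeats with period 20.
So x_{670} = x_{1 + ((670-1) mod 20)} = x_{10} = 15.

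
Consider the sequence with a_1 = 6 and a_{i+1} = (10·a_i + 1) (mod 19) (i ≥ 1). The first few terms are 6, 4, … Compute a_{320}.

16

We have a_1 = 6; a_2 = 4; a_3 = 3; a_4 = 12; a_5 = 7; a_6 = 14; a_7 = 8; a_8 = 5; a_9 = 13; a_{10} = 17; a_{11} = 0; a_{12} = 1; a_{13} = 11; a_{14} = 16; a_{15} = 9; a_{16} = 15; a_{17} = 18; a_{18} = 10; a_{19} = 6.
Since a_{19} = a_1 = 6, the sequence is periodic with period 18.
(320 - 1) mod 18 = 13, so a_{320} = a_{14} = 16.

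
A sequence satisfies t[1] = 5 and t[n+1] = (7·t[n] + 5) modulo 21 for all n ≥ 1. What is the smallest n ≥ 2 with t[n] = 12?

3

We have t[1] = 5, t[2] = 19, t[3] = 12, t[4] = 5.
The sequence repeats with period 3.
The value 12 first appears (with n ≥ 2) at t[3].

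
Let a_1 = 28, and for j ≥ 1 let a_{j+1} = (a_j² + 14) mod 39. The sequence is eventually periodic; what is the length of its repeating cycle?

4

Computing terms: a_1 = 28,  a_2 = 18,  a_3 = 26,  a_4 = 27,  a_5 = 2,  a_6 = 18.
Since a_6 = a_2 = 18, the sequence is eventually periodic: after a pre-period of length 1 it cycles with period 4.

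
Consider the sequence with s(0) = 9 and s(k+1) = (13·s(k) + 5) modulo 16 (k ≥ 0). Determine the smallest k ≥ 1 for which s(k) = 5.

We have s(0) = 9, s(1) = 10, s(2) = 7, s(3) = 0, s(4) = 5, s(5) = 6, s(6) = 3, s(7) = 12, s(8) = 1, s(9) = 2, s(10) = 15, s(11) = 8, s(12) = 13, s(13) = 14, s(14) = 11, s(15) = 4, s(16) = 9.
The sequence repeats with period 16.
The value 5 first appears (with k ≥ 1) at s(4).

4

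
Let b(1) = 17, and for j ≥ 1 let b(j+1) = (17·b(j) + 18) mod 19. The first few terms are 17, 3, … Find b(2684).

3

Listing terms: b(1) = 17,  b(2) = 3,  b(3) = 12,  b(4) = 13,  b(5) = 11,  b(6) = 15,  b(7) = 7,  b(8) = 4,  b(9) = 10,  b(10) = 17.
Since b(10) = b(1) = 17, the sequence is periodic with period 9.
(2684 - 1) mod 9 = 1, so b(2684) = b(2) = 3.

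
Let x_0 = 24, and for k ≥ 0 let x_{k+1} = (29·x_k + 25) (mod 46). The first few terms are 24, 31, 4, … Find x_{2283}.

Computing terms: x_0 = 24; x_1 = 31; x_2 = 4; x_3 = 3; x_4 = 20; x_5 = 7; x_6 = 44; x_7 = 13; x_8 = 34; x_9 = 45; x_{10} = 42; x_{11} = 1; x_{12} = 8; x_{13} = 27; x_{14} = 26; x_{15} = 43; x_{16} = 30; x_{17} = 21; x_{18} = 36; x_{19} = 11; x_{20} = 22; x_{21} = 19; x_{22} = 24.
The sequence repeats with period 22.
(2283 - 0) mod 22 = 17, so x_{2283} = x_{17} = 21.

21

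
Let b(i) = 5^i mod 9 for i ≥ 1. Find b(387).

8

b(1) = 5,  b(2) = 7,  b(3) = 8,  b(4) = 4,  b(5) = 2,  b(6) = 1,  b(7) = 5.
Since b(7) = b(1) = 5, the sequence is periodic with period 6.
So b(387) = b(1 + ((387-1) mod 6)) = b(3) = 8.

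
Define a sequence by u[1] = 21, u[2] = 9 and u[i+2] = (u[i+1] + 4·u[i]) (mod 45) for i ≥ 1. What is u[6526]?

9

Listing terms: u[1] = 21, u[2] = 9, u[3] = 3, u[4] = 39, u[5] = 6, u[6] = 27, u[7] = 6, u[8] = 24, u[9] = 3, u[10] = 9, u[11] = 21, u[12] = 12, u[13] = 6, u[14] = 9, u[15] = 33, u[16] = 24, u[17] = 21, u[18] = 27, u[19] = 21, u[20] = 39, u[21] = 33, u[22] = 9, u[23] = 6, u[24] = 42, u[25] = 21, u[26] = 9.
The sequence repeats with period 24.
(6526 - 1) mod 24 = 21, so u[6526] = u[22] = 9.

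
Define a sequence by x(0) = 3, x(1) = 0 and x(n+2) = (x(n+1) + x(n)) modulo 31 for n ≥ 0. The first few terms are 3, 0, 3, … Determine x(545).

9

Listing terms: x(0) = 3, x(1) = 0, x(2) = 3, x(3) = 3, x(4) = 6, x(5) = 9, x(6) = 15, x(7) = 24, x(8) = 8, x(9) = 1, x(10) = 9, x(11) = 10, x(12) = 19, x(13) = 29, x(14) = 17, x(15) = 15, x(16) = 1, x(17) = 16, x(18) = 17, x(19) = 2, x(20) = 19, x(21) = 21, x(22) = 9, x(23) = 30, x(24) = 8, x(25) = 7, x(26) = 15, x(27) = 22, x(28) = 6, x(29) = 28, x(30) = 3, x(31) = 0.
Since (x(30), x(31)) = (x(0), x(1)) = (3, 0) (two consecutive terms determine the rest), the sequence is periodic with period 30.
So x(545) = x(0 + ((545-0) mod 30)) = x(5) = 9.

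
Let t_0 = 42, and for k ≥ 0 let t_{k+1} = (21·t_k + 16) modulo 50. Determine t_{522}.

t_0 = 42; t_1 = 48; t_2 = 24; t_3 = 20; t_4 = 36; t_5 = 22; t_6 = 28; t_7 = 4; t_8 = 0; t_9 = 16; t_{10} = 2; t_{11} = 8; t_{12} = 34; t_{13} = 30; t_{14} = 46; t_{15} = 32; t_{16} = 38; t_{17} = 14; t_{18} = 10; t_{19} = 26; t_{20} = 12; t_{21} = 18; t_{22} = 44; t_{23} = 40; t_{24} = 6; t_{25} = 42.
Since t_{25} = t_0 = 42, the sequence is periodic with period 25.
So t_{522} = t_{0 + ((522-0) mod 25)} = t_{22} = 44.

44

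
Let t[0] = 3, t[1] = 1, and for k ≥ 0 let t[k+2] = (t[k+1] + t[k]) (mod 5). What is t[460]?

3

Computing terms: t[0] = 3; t[1] = 1; t[2] = 4; t[3] = 0; t[4] = 4; t[5] = 4; t[6] = 3; t[7] = 2; t[8] = 0; t[9] = 2; t[10] = 2; t[11] = 4; t[12] = 1; t[13] = 0; t[14] = 1; t[15] = 1; t[16] = 2; t[17] = 3; t[18] = 0; t[19] = 3; t[20] = 3; t[21] = 1.
Since (t[20], t[21]) = (t[0], t[1]) = (3, 1) (two consecutive terms determine the rest), the sequence is periodic with period 20.
So t[460] = t[0 + ((460-0) mod 20)] = t[0] = 3.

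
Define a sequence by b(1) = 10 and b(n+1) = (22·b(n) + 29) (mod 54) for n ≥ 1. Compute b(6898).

Listing terms: b(1) = 10,  b(2) = 33,  b(3) = 53,  b(4) = 7,  b(5) = 21,  b(6) = 5,  b(7) = 31,  b(8) = 9,  b(9) = 11,  b(10) = 1,  b(11) = 51,  b(12) = 17,  b(13) = 25,  b(14) = 39,  b(15) = 23,  b(16) = 49,  b(17) = 27,  b(18) = 29,  b(19) = 19,  b(20) = 15,  b(21) = 35,  b(22) = 43,  b(23) = 3,  b(24) = 41,  b(25) = 13,  b(26) = 45,  b(27) = 47,  b(28) = 37,  b(29) = 33.
Since b(29) = b(2) = 33, the sequence is eventually periodic: after a pre-period of length 1 it cycles with period 27.
For n ≥ 2, b(n) depends only on (n - 2) mod 27. (6898 - 2) mod 27 = 11, so b(6898) = b(13) = 25.

25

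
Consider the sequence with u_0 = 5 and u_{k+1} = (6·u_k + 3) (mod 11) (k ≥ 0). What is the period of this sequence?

10

Listing terms: u_0 = 5,  u_1 = 0,  u_2 = 3,  u_3 = 10,  u_4 = 8,  u_5 = 7,  u_6 = 1,  u_7 = 9,  u_8 = 2,  u_9 = 4,  u_{10} = 5.
Since u_{10} = u_0 = 5, the sequence is periodic with period 10.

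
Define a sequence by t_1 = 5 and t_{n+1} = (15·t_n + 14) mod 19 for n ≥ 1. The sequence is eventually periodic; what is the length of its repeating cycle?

18

t_1 = 5; t_2 = 13; t_3 = 0; t_4 = 14; t_5 = 15; t_6 = 11; t_7 = 8; t_8 = 1; t_9 = 10; t_{10} = 12; t_{11} = 4; t_{12} = 17; t_{13} = 3; t_{14} = 2; t_{15} = 6; t_{16} = 9; t_{17} = 16; t_{18} = 7; t_{19} = 5.
Since t_{19} = t_1 = 5, the sequence is periodic with period 18.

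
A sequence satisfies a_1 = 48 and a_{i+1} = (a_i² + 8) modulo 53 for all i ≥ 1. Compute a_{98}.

Listing terms: a_1 = 48,  a_2 = 33,  a_3 = 37,  a_4 = 52,  a_5 = 9,  a_6 = 36,  a_7 = 32,  a_8 = 25,  a_9 = 50,  a_{10} = 17,  a_{11} = 32.
Since a_{11} = a_7 = 32, the sequence is eventually periodic: after a pre-period of length 6 it cycles with period 4.
For i ≥ 7, a_i depends only on (i - 7) mod 4. (98 - 7) mod 4 = 3, so a_{98} = a_{10} = 17.

17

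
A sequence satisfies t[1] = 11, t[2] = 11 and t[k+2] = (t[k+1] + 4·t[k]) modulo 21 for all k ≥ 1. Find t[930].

Listing terms: t[1] = 11,  t[2] = 11,  t[3] = 13,  t[4] = 15,  t[5] = 4,  t[6] = 1,  t[7] = 17,  t[8] = 0,  t[9] = 5,  t[10] = 5,  t[11] = 4,  t[12] = 3,  t[13] = 19,  t[14] = 10,  t[15] = 2,  t[16] = 0,  t[17] = 8,  t[18] = 8,  t[19] = 19,  t[20] = 9,  t[21] = 1,  t[22] = 16,  t[23] = 20,  t[24] = 0,  t[25] = 17,  t[26] = 17,  t[27] = 1,  t[28] = 6,  t[29] = 10,  t[30] = 13,  t[31] = 11,  t[32] = 0,  t[33] = 2,  t[34] = 2,  t[35] = 10,  t[36] = 18,  t[37] = 16,  t[38] = 4,  t[39] = 5,  t[40] = 0,  t[41] = 20,  t[42] = 20,  t[43] = 16,  t[44] = 12,  t[45] = 13,  t[46] = 19,  t[47] = 8,  t[48] = 0,  t[49] = 11,  t[50] = 11.
Since (t[49], t[50]) = (t[1], t[2]) = (11, 11) (two consecutive terms determine the rest), the sequence is periodic with period 48.
(930 - 1) mod 48 = 17, so t[930] = t[18] = 8.

8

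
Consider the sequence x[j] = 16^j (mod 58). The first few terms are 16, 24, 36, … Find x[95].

We have x[1] = 16,  x[2] = 24,  x[3] = 36,  x[4] = 54,  x[5] = 52,  x[6] = 20,  x[7] = 30,  x[8] = 16.
Since x[8] = x[1] = 16, the sequence is periodic with period 7.
So x[95] = x[1 + ((95-1) mod 7)] = x[4] = 54.

54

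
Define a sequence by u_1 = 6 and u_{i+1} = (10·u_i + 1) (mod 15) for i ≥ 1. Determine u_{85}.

6

u_1 = 6,  u_2 = 1,  u_3 = 11,  u_4 = 6.
The sequence repeats with period 3.
(85 - 1) mod 3 = 0, so u_{85} = u_1 = 6.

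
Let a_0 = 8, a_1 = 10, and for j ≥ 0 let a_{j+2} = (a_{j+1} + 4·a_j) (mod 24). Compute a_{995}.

Listing terms: a_0 = 8, a_1 = 10, a_2 = 18, a_3 = 10, a_4 = 10, a_5 = 2, a_6 = 18, a_7 = 2, a_8 = 2, a_9 = 10, a_{10} = 18.
Since (a_9, a_{10}) = (a_1, a_2) = (10, 18) (two consecutive terms determine the rest), the sequence is eventually periodic: after a pre-period of length 1 it cycles with period 8.
For j ≥ 1, a_j depends only on (j - 1) mod 8. (995 - 1) mod 8 = 2, so a_{995} = a_3 = 10.

10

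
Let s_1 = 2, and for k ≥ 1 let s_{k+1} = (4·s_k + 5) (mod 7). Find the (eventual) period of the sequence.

Listing terms: s_1 = 2, s_2 = 6, s_3 = 1, s_4 = 2.
Since s_4 = s_1 = 2, the sequence is periodic with period 3.

3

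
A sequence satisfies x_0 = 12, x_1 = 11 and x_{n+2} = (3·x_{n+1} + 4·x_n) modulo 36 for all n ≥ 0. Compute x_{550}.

x_0 = 12,  x_1 = 11,  x_2 = 9,  x_3 = 35,  x_4 = 33,  x_5 = 23,  x_6 = 21,  x_7 = 11,  x_8 = 9.
Since (x_7, x_8) = (x_1, x_2) = (11, 9) (two consecutive terms determine the rest), the sequence is eventually periodic: after a pre-period of length 1 it cycles with period 6.
For n ≥ 1, x_n depends only on (n - 1) mod 6. (550 - 1) mod 6 = 3, so x_{550} = x_4 = 33.

33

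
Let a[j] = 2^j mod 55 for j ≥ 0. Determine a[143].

We have a[0] = 1,  a[1] = 2,  a[2] = 4,  a[3] = 8,  a[4] = 16,  a[5] = 32,  a[6] = 9,  a[7] = 18,  a[8] = 36,  a[9] = 17,  a[10] = 34,  a[11] = 13,  a[12] = 26,  a[13] = 52,  a[14] = 49,  a[15] = 43,  a[16] = 31,  a[17] = 7,  a[18] = 14,  a[19] = 28,  a[20] = 1.
Since a[20] = a[0] = 1, the sequence is periodic with period 20.
So a[143] = a[0 + ((143-0) mod 20)] = a[3] = 8.

8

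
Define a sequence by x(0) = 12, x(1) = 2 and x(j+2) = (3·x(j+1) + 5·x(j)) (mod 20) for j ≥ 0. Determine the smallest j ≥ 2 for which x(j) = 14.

We have x(0) = 12, x(1) = 2, x(2) = 6, x(3) = 8, x(4) = 14, x(5) = 2, x(6) = 16, x(7) = 18, x(8) = 14, x(9) = 12, x(10) = 6, x(11) = 18, x(12) = 4, x(13) = 2, x(14) = 6.
Since (x(13), x(14)) = (x(1), x(2)) = (2, 6) (two consecutive terms determine the rest), the sequence is eventually periodic: after a pre-period of length 1 it cycles with period 12.
The value 14 first appears (with j ≥ 2) at x(4).

4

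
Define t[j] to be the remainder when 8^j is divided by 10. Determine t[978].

4

Listing terms: t[0] = 1,  t[1] = 8,  t[2] = 4,  t[3] = 2,  t[4] = 6,  t[5] = 8.
Since t[5] = t[1] = 8, the sequence is eventually periodic: after a pre-period of length 1 it cycles with period 4.
For j ≥ 1, t[j] depends only on (j - 1) mod 4. (978 - 1) mod 4 = 1, so t[978] = t[2] = 4.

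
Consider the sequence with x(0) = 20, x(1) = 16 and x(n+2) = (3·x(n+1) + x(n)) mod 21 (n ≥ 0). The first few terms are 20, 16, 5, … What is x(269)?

x(0) = 20; x(1) = 16; x(2) = 5; x(3) = 10; x(4) = 14; x(5) = 10; x(6) = 2; x(7) = 16; x(8) = 8; x(9) = 19; x(10) = 2; x(11) = 4; x(12) = 14; x(13) = 4; x(14) = 5; x(15) = 19; x(16) = 20; x(17) = 16.
Since (x(16), x(17)) = (x(0), x(1)) = (20, 16) (two consecutive terms determine the rest), the sequence is periodic with period 16.
(269 - 0) mod 16 = 13, so x(269) = x(13) = 4.

4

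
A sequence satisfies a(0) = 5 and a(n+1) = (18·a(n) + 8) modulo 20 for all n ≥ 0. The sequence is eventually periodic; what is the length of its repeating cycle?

a(0) = 5, a(1) = 18, a(2) = 12, a(3) = 4, a(4) = 0, a(5) = 8, a(6) = 12.
Since a(6) = a(2) = 12, the sequence is eventually periodic: after a pre-period of length 2 it cycles with period 4.

4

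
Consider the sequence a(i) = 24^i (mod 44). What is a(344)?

a(1) = 24, a(2) = 4, a(3) = 8, a(4) = 16, a(5) = 32, a(6) = 20, a(7) = 40, a(8) = 36, a(9) = 28, a(10) = 12, a(11) = 24.
The sequence repeats with period 10.
So a(344) = a(1 + ((344-1) mod 10)) = a(4) = 16.

16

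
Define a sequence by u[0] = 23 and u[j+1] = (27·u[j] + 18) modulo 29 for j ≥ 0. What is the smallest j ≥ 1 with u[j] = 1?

We have u[0] = 23,  u[1] = 1,  u[2] = 16,  u[3] = 15,  u[4] = 17,  u[5] = 13,  u[6] = 21,  u[7] = 5,  u[8] = 8,  u[9] = 2,  u[10] = 14,  u[11] = 19,  u[12] = 9,  u[13] = 0,  u[14] = 18,  u[15] = 11,  u[16] = 25,  u[17] = 26,  u[18] = 24,  u[19] = 28,  u[20] = 20,  u[21] = 7,  u[22] = 4,  u[23] = 10,  u[24] = 27,  u[25] = 22,  u[26] = 3,  u[27] = 12,  u[28] = 23.
Since u[28] = u[0] = 23, the sequence is periodic with period 28.
The value 1 first appears (with j ≥ 1) at u[1].

1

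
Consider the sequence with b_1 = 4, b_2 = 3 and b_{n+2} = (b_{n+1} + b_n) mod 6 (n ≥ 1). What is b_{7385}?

Listing terms: b_1 = 4,  b_2 = 3,  b_3 = 1,  b_4 = 4,  b_5 = 5,  b_6 = 3,  b_7 = 2,  b_8 = 5,  b_9 = 1,  b_{10} = 0,  b_{11} = 1,  b_{12} = 1,  b_{13} = 2,  b_{14} = 3,  b_{15} = 5,  b_{16} = 2,  b_{17} = 1,  b_{18} = 3,  b_{19} = 4,  b_{20} = 1,  b_{21} = 5,  b_{22} = 0,  b_{23} = 5,  b_{24} = 5,  b_{25} = 4,  b_{26} = 3.
Since (b_{25}, b_{26}) = (b_1, b_2) = (4, 3) (two consecutive terms determine the rest), the sequence is periodic with period 24.
So b_{7385} = b_{1 + ((7385-1) mod 24)} = b_{17} = 1.

1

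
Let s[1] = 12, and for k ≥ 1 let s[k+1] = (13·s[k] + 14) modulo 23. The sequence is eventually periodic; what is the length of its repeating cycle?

s[1] = 12, s[2] = 9, s[3] = 16, s[4] = 15, s[5] = 2, s[6] = 17, s[7] = 5, s[8] = 10, s[9] = 6, s[10] = 0, s[11] = 14, s[12] = 12.
The sequence repeats with period 11.

11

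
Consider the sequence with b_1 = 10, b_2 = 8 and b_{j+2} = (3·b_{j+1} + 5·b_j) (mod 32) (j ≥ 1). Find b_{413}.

We have b_1 = 10; b_2 = 8; b_3 = 10; b_4 = 6; b_5 = 4; b_6 = 10; b_7 = 18; b_8 = 8; b_9 = 18; b_{10} = 30; b_{11} = 20; b_{12} = 18; b_{13} = 26; b_{14} = 8; b_{15} = 26; b_{16} = 22; b_{17} = 4; b_{18} = 26; b_{19} = 2; b_{20} = 8; b_{21} = 2; b_{22} = 14; b_{23} = 20; b_{24} = 2; b_{25} = 10; b_{26} = 8.
The sequence repeats with period 24.
So b_{413} = b_{1 + ((413-1) mod 24)} = b_5 = 4.

4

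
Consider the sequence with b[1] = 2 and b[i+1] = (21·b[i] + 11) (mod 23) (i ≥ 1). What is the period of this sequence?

22

We have b[1] = 2,  b[2] = 7,  b[3] = 20,  b[4] = 17,  b[5] = 0,  b[6] = 11,  b[7] = 12,  b[8] = 10,  b[9] = 14,  b[10] = 6,  b[11] = 22,  b[12] = 13,  b[13] = 8,  b[14] = 18,  b[15] = 21,  b[16] = 15,  b[17] = 4,  b[18] = 3,  b[19] = 5,  b[20] = 1,  b[21] = 9,  b[22] = 16,  b[23] = 2.
The sequence repeats with period 22.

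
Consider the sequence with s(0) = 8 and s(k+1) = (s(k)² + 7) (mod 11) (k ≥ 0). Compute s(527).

10

Listing terms: s(0) = 8,  s(1) = 5,  s(2) = 10,  s(3) = 8.
Since s(3) = s(0) = 8, the sequence is periodic with period 3.
So s(527) = s(0 + ((527-0) mod 3)) = s(2) = 10.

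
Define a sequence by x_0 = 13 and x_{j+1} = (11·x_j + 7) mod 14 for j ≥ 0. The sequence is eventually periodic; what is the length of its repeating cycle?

6

Computing terms: x_0 = 13, x_1 = 10, x_2 = 5, x_3 = 6, x_4 = 3, x_5 = 12, x_6 = 13.
The sequence repeats with period 6.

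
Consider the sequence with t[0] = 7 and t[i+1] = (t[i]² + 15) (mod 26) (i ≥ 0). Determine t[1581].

12

We have t[0] = 7, t[1] = 12, t[2] = 3, t[3] = 24, t[4] = 19, t[5] = 12.
Since t[5] = t[1] = 12, the sequence is eventually periodic: after a pre-period of length 1 it cycles with period 4.
For i ≥ 1, t[i] depends only on (i - 1) mod 4. (1581 - 1) mod 4 = 0, so t[1581] = t[1] = 12.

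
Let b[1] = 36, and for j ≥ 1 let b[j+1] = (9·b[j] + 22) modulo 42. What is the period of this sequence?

b[1] = 36, b[2] = 10, b[3] = 28, b[4] = 22, b[5] = 10.
Since b[5] = b[2] = 10, the sequence is eventually periodic: after a pre-period of length 1 it cycles with period 3.

3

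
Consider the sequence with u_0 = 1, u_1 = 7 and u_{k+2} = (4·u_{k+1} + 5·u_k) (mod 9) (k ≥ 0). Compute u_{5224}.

5

We have u_0 = 1; u_1 = 7; u_2 = 6; u_3 = 5; u_4 = 5; u_5 = 0; u_6 = 7; u_7 = 1; u_8 = 3; u_9 = 8; u_{10} = 2; u_{11} = 3; u_{12} = 4; u_{13} = 4; u_{14} = 0; u_{15} = 2; u_{16} = 8; u_{17} = 6; u_{18} = 1; u_{19} = 7.
Since (u_{18}, u_{19}) = (u_0, u_1) = (1, 7) (two consecutive terms determine the rest), the sequence is periodic with period 18.
So u_{5224} = u_{0 + ((5224-0) mod 18)} = u_4 = 5.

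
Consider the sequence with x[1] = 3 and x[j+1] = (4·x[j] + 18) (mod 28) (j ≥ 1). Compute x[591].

Listing terms: x[1] = 3, x[2] = 2, x[3] = 26, x[4] = 10, x[5] = 2.
Since x[5] = x[2] = 2, the sequence is eventually periodic: after a pre-period of length 1 it cycles with period 3.
For j ≥ 2, x[j] depends only on (j - 2) mod 3. (591 - 2) mod 3 = 1, so x[591] = x[3] = 26.

26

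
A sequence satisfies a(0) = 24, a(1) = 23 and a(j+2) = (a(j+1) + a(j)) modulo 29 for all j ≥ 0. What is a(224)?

24

We have a(0) = 24, a(1) = 23, a(2) = 18, a(3) = 12, a(4) = 1, a(5) = 13, a(6) = 14, a(7) = 27, a(8) = 12, a(9) = 10, a(10) = 22, a(11) = 3, a(12) = 25, a(13) = 28, a(14) = 24, a(15) = 23.
The sequence repeats with period 14.
(224 - 0) mod 14 = 0, so a(224) = a(0) = 24.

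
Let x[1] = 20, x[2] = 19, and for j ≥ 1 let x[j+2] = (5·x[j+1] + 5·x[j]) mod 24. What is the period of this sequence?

12

We have x[1] = 20, x[2] = 19, x[3] = 3, x[4] = 14, x[5] = 13, x[6] = 15, x[7] = 20, x[8] = 7, x[9] = 15, x[10] = 14, x[11] = 1, x[12] = 3, x[13] = 20, x[14] = 19.
The sequence repeats with period 12.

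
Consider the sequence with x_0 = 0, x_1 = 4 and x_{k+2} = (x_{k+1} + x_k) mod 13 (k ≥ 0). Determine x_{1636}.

Listing terms: x_0 = 0,  x_1 = 4,  x_2 = 4,  x_3 = 8,  x_4 = 12,  x_5 = 7,  x_6 = 6,  x_7 = 0,  x_8 = 6,  x_9 = 6,  x_{10} = 12,  x_{11} = 5,  x_{12} = 4,  x_{13} = 9,  x_{14} = 0,  x_{15} = 9,  x_{16} = 9,  x_{17} = 5,  x_{18} = 1,  x_{19} = 6,  x_{20} = 7,  x_{21} = 0,  x_{22} = 7,  x_{23} = 7,  x_{24} = 1,  x_{25} = 8,  x_{26} = 9,  x_{27} = 4,  x_{28} = 0,  x_{29} = 4.
The sequence repeats with period 28.
(1636 - 0) mod 28 = 12, so x_{1636} = x_{12} = 4.

4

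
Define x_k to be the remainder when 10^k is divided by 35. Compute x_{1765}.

x_1 = 10; x_2 = 30; x_3 = 20; x_4 = 25; x_5 = 5; x_6 = 15; x_7 = 10.
Since x_7 = x_1 = 10, the sequence is periodic with period 6.
(1765 - 1) mod 6 = 0, so x_{1765} = x_1 = 10.

10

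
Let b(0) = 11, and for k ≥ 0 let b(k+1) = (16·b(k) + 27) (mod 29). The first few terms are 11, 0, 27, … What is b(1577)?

We have b(0) = 11, b(1) = 0, b(2) = 27, b(3) = 24, b(4) = 5, b(5) = 20, b(6) = 28, b(7) = 11.
The sequence repeats with period 7.
So b(1577) = b(0 + ((1577-0) mod 7)) = b(2) = 27.

27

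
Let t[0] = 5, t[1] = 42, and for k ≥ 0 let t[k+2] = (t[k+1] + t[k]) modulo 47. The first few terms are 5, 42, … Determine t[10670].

32

Listing terms: t[0] = 5, t[1] = 42, t[2] = 0, t[3] = 42, t[4] = 42, t[5] = 37, t[6] = 32, t[7] = 22, t[8] = 7, t[9] = 29, t[10] = 36, t[11] = 18, t[12] = 7, t[13] = 25, t[14] = 32, t[15] = 10, t[16] = 42, t[17] = 5, t[18] = 0, t[19] = 5, t[20] = 5, t[21] = 10, t[22] = 15, t[23] = 25, t[24] = 40, t[25] = 18, t[26] = 11, t[27] = 29, t[28] = 40, t[29] = 22, t[30] = 15, t[31] = 37, t[32] = 5, t[33] = 42.
The sequence repeats with period 32.
So t[10670] = t[0 + ((10670-0) mod 32)] = t[14] = 32.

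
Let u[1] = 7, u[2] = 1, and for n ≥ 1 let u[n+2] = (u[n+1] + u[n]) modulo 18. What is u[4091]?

u[1] = 7; u[2] = 1; u[3] = 8; u[4] = 9; u[5] = 17; u[6] = 8; u[7] = 7; u[8] = 15; u[9] = 4; u[10] = 1; u[11] = 5; u[12] = 6; u[13] = 11; u[14] = 17; u[15] = 10; u[16] = 9; u[17] = 1; u[18] = 10; u[19] = 11; u[20] = 3; u[21] = 14; u[22] = 17; u[23] = 13; u[24] = 12; u[25] = 7; u[26] = 1.
Since (u[25], u[26]) = (u[1], u[2]) = (7, 1) (two consecutive terms determine the rest), the sequence is periodic with period 24.
(4091 - 1) mod 24 = 10, so u[4091] = u[11] = 5.

5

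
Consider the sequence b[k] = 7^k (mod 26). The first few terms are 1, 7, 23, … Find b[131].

15

Listing terms: b[0] = 1, b[1] = 7, b[2] = 23, b[3] = 5, b[4] = 9, b[5] = 11, b[6] = 25, b[7] = 19, b[8] = 3, b[9] = 21, b[10] = 17, b[11] = 15, b[12] = 1.
The sequence repeats with period 12.
So b[131] = b[0 + ((131-0) mod 12)] = b[11] = 15.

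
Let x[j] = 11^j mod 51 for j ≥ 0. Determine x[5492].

4

We have x[0] = 1; x[1] = 11; x[2] = 19; x[3] = 5; x[4] = 4; x[5] = 44; x[6] = 25; x[7] = 20; x[8] = 16; x[9] = 23; x[10] = 49; x[11] = 29; x[12] = 13; x[13] = 41; x[14] = 43; x[15] = 14; x[16] = 1.
Since x[16] = x[0] = 1, the sequence is periodic with period 16.
(5492 - 0) mod 16 = 4, so x[5492] = x[4] = 4.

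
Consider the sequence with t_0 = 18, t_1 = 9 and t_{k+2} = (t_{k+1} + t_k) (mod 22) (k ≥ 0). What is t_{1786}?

19

t_0 = 18,  t_1 = 9,  t_2 = 5,  t_3 = 14,  t_4 = 19,  t_5 = 11,  t_6 = 8,  t_7 = 19,  t_8 = 5,  t_9 = 2,  t_{10} = 7,  t_{11} = 9,  t_{12} = 16,  t_{13} = 3,  t_{14} = 19,  t_{15} = 0,  t_{16} = 19,  t_{17} = 19,  t_{18} = 16,  t_{19} = 13,  t_{20} = 7,  t_{21} = 20,  t_{22} = 5,  t_{23} = 3,  t_{24} = 8,  t_{25} = 11,  t_{26} = 19,  t_{27} = 8,  t_{28} = 5,  t_{29} = 13,  t_{30} = 18,  t_{31} = 9.
Since (t_{30}, t_{31}) = (t_0, t_1) = (18, 9) (two consecutive terms determine the rest), the sequence is periodic with period 30.
So t_{1786} = t_{0 + ((1786-0) mod 30)} = t_{16} = 19.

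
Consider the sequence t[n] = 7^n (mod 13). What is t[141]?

t[1] = 7, t[2] = 10, t[3] = 5, t[4] = 9, t[5] = 11, t[6] = 12, t[7] = 6, t[8] = 3, t[9] = 8, t[10] = 4, t[11] = 2, t[12] = 1, t[13] = 7.
The sequence repeats with period 12.
(141 - 1) mod 12 = 8, so t[141] = t[9] = 8.

8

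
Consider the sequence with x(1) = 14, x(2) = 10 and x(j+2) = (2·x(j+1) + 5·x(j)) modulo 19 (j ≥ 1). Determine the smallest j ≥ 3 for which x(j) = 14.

3

We have x(1) = 14, x(2) = 10, x(3) = 14, x(4) = 2, x(5) = 17, x(6) = 6, x(7) = 2, x(8) = 15, x(9) = 2, x(10) = 3, x(11) = 16, x(12) = 9, x(13) = 3, x(14) = 13, x(15) = 3, x(16) = 14, x(17) = 5, x(18) = 4, x(19) = 14, x(20) = 10.
Since (x(19), x(20)) = (x(1), x(2)) = (14, 10) (two consecutive terms determine the rest), the sequence is periodic with period 18.
The value 14 first appears (with j ≥ 3) at x(3).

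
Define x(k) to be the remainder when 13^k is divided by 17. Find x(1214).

16

We have x(1) = 13; x(2) = 16; x(3) = 4; x(4) = 1; x(5) = 13.
The sequence repeats with period 4.
(1214 - 1) mod 4 = 1, so x(1214) = x(2) = 16.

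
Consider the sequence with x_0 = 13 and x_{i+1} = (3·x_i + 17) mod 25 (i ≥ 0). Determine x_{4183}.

We have x_0 = 13,  x_1 = 6,  x_2 = 10,  x_3 = 22,  x_4 = 8,  x_5 = 16,  x_6 = 15,  x_7 = 12,  x_8 = 3,  x_9 = 1,  x_{10} = 20,  x_{11} = 2,  x_{12} = 23,  x_{13} = 11,  x_{14} = 0,  x_{15} = 17,  x_{16} = 18,  x_{17} = 21,  x_{18} = 5,  x_{19} = 7,  x_{20} = 13.
Since x_{20} = x_0 = 13, the sequence is periodic with period 20.
(4183 - 0) mod 20 = 3, so x_{4183} = x_3 = 22.

22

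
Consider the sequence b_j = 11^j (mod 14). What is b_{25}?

We have b_0 = 1,  b_1 = 11,  b_2 = 9,  b_3 = 1.
The sequence repeats with period 3.
(25 - 0) mod 3 = 1, so b_{25} = b_1 = 11.

11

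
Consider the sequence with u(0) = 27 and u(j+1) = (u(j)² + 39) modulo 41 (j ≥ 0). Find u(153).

14

We have u(0) = 27, u(1) = 30, u(2) = 37, u(3) = 14, u(4) = 30.
Since u(4) = u(1) = 30, the sequence is eventually periodic: after a pre-period of length 1 it cycles with period 3.
For j ≥ 1, u(j) depends only on (j - 1) mod 3. (153 - 1) mod 3 = 2, so u(153) = u(3) = 14.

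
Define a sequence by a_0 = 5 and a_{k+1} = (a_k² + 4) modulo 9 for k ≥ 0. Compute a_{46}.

2

Computing terms: a_0 = 5; a_1 = 2; a_2 = 8; a_3 = 5.
The sequence repeats with period 3.
So a_{46} = a_{0 + ((46-0) mod 3)} = a_1 = 2.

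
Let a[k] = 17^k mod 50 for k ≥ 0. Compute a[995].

We have a[0] = 1,  a[1] = 17,  a[2] = 39,  a[3] = 13,  a[4] = 21,  a[5] = 7,  a[6] = 19,  a[7] = 23,  a[8] = 41,  a[9] = 47,  a[10] = 49,  a[11] = 33,  a[12] = 11,  a[13] = 37,  a[14] = 29,  a[15] = 43,  a[16] = 31,  a[17] = 27,  a[18] = 9,  a[19] = 3,  a[20] = 1.
The sequence repeats with period 20.
So a[995] = a[0 + ((995-0) mod 20)] = a[15] = 43.

43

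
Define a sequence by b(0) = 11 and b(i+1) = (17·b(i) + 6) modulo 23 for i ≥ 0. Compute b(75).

Listing terms: b(0) = 11, b(1) = 9, b(2) = 21, b(3) = 18, b(4) = 13, b(5) = 20, b(6) = 1, b(7) = 0, b(8) = 6, b(9) = 16, b(10) = 2, b(11) = 17, b(12) = 19, b(13) = 7, b(14) = 10, b(15) = 15, b(16) = 8, b(17) = 4, b(18) = 5, b(19) = 22, b(20) = 12, b(21) = 3, b(22) = 11.
Since b(22) = b(0) = 11, the sequence is periodic with period 22.
(75 - 0) mod 22 = 9, so b(75) = b(9) = 16.

16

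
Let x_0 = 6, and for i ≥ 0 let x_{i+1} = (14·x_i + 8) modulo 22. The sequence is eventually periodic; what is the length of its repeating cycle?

5

Computing terms: x_0 = 6, x_1 = 4, x_2 = 20, x_3 = 2, x_4 = 14, x_5 = 6.
The sequence repeats with period 5.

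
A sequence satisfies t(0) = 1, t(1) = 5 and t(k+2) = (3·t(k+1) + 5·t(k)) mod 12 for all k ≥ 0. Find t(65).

2

t(0) = 1; t(1) = 5; t(2) = 8; t(3) = 1; t(4) = 7; t(5) = 2; t(6) = 5; t(7) = 1; t(8) = 4; t(9) = 5; t(10) = 11; t(11) = 10; t(12) = 1; t(13) = 5.
Since (t(12), t(13)) = (t(0), t(1)) = (1, 5) (two consecutive terms determine the rest), the sequence is periodic with period 12.
So t(65) = t(0 + ((65-0) mod 12)) = t(5) = 2.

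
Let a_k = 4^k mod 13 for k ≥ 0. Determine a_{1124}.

a_0 = 1; a_1 = 4; a_2 = 3; a_3 = 12; a_4 = 9; a_5 = 10; a_6 = 1.
The sequence repeats with period 6.
So a_{1124} = a_{0 + ((1124-0) mod 6)} = a_2 = 3.

3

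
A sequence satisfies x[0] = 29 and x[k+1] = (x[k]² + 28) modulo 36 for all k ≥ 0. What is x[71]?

x[0] = 29,  x[1] = 5,  x[2] = 17,  x[3] = 29.
The sequence repeats with period 3.
So x[71] = x[0 + ((71-0) mod 3)] = x[2] = 17.

17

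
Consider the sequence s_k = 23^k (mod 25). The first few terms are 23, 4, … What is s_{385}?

18

s_1 = 23,  s_2 = 4,  s_3 = 17,  s_4 = 16,  s_5 = 18,  s_6 = 14,  s_7 = 22,  s_8 = 6,  s_9 = 13,  s_{10} = 24,  s_{11} = 2,  s_{12} = 21,  s_{13} = 8,  s_{14} = 9,  s_{15} = 7,  s_{16} = 11,  s_{17} = 3,  s_{18} = 19,  s_{19} = 12,  s_{20} = 1,  s_{21} = 23.
Since s_{21} = s_1 = 23, the sequence is periodic with period 20.
So s_{385} = s_{1 + ((385-1) mod 20)} = s_5 = 18.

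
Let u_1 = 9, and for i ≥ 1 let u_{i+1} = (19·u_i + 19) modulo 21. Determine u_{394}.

6

Listing terms: u_1 = 9; u_2 = 1; u_3 = 17; u_4 = 6; u_5 = 7; u_6 = 5; u_7 = 9.
The sequence repeats with period 6.
So u_{394} = u_{1 + ((394-1) mod 6)} = u_4 = 6.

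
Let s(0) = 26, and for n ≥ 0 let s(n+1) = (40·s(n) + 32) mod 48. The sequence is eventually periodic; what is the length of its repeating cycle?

3

Listing terms: s(0) = 26; s(1) = 16; s(2) = 0; s(3) = 32; s(4) = 16.
Since s(4) = s(1) = 16, the sequence is eventually periodic: after a pre-period of length 1 it cycles with period 3.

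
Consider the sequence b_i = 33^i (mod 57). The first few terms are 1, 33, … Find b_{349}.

Computing terms: b_0 = 1,  b_1 = 33,  b_2 = 6,  b_3 = 27,  b_4 = 36,  b_5 = 48,  b_6 = 45,  b_7 = 3,  b_8 = 42,  b_9 = 18,  b_{10} = 24,  b_{11} = 51,  b_{12} = 30,  b_{13} = 21,  b_{14} = 9,  b_{15} = 12,  b_{16} = 54,  b_{17} = 15,  b_{18} = 39,  b_{19} = 33.
Since b_{19} = b_1 = 33, the sequence is eventually periodic: after a pre-period of length 1 it cycles with period 18.
For i ≥ 1, b_i depends only on (i - 1) mod 18. (349 - 1) mod 18 = 6, so b_{349} = b_7 = 3.

3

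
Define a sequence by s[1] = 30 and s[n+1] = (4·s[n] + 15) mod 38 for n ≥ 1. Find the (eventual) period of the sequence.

9

s[1] = 30,  s[2] = 21,  s[3] = 23,  s[4] = 31,  s[5] = 25,  s[6] = 1,  s[7] = 19,  s[8] = 15,  s[9] = 37,  s[10] = 11,  s[11] = 21.
Since s[11] = s[2] = 21, the sequence is eventually periodic: after a pre-period of length 1 it cycles with period 9.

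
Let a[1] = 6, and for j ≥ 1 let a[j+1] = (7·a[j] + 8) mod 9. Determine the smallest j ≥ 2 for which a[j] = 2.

Listing terms: a[1] = 6, a[2] = 5, a[3] = 7, a[4] = 3, a[5] = 2, a[6] = 4, a[7] = 0, a[8] = 8, a[9] = 1, a[10] = 6.
The sequence repeats with period 9.
The value 2 first appears (with j ≥ 2) at a[5].

5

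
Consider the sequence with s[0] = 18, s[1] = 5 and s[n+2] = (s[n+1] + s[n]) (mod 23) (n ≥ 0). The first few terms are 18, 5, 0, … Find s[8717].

13

We have s[0] = 18; s[1] = 5; s[2] = 0; s[3] = 5; s[4] = 5; s[5] = 10; s[6] = 15; s[7] = 2; s[8] = 17; s[9] = 19; s[10] = 13; s[11] = 9; s[12] = 22; s[13] = 8; s[14] = 7; s[15] = 15; s[16] = 22; s[17] = 14; s[18] = 13; s[19] = 4; s[20] = 17; s[21] = 21; s[22] = 15; s[23] = 13; s[24] = 5; s[25] = 18; s[26] = 0; s[27] = 18; s[28] = 18; s[29] = 13; s[30] = 8; s[31] = 21; s[32] = 6; s[33] = 4; s[34] = 10; s[35] = 14; s[36] = 1; s[37] = 15; s[38] = 16; s[39] = 8; s[40] = 1; s[41] = 9; s[42] = 10; s[43] = 19; s[44] = 6; s[45] = 2; s[46] = 8; s[47] = 10; s[48] = 18; s[49] = 5.
The sequence repeats with period 48.
So s[8717] = s[0 + ((8717-0) mod 48)] = s[29] = 13.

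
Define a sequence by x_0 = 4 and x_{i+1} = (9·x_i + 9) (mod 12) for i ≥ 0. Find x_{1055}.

3

x_0 = 4, x_1 = 9, x_2 = 6, x_3 = 3, x_4 = 0, x_5 = 9.
Since x_5 = x_1 = 9, the sequence is eventually periodic: after a pre-period of length 1 it cycles with period 4.
For i ≥ 1, x_i depends only on (i - 1) mod 4. (1055 - 1) mod 4 = 2, so x_{1055} = x_3 = 3.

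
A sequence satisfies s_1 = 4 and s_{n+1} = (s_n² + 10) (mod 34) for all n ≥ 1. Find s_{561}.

Computing terms: s_1 = 4; s_2 = 26; s_3 = 6; s_4 = 12; s_5 = 18; s_6 = 28; s_7 = 12.
Since s_7 = s_4 = 12, the sequence is eventually periodic: after a pre-period of length 3 it cycles with period 3.
For n ≥ 4, s_n depends only on (n - 4) mod 3. (561 - 4) mod 3 = 2, so s_{561} = s_6 = 28.

28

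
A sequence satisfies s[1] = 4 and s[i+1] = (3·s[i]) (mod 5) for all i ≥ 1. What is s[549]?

We have s[1] = 4; s[2] = 2; s[3] = 1; s[4] = 3; s[5] = 4.
Since s[5] = s[1] = 4, the sequence is periodic with period 4.
So s[549] = s[1 + ((549-1) mod 4)] = s[1] = 4.

4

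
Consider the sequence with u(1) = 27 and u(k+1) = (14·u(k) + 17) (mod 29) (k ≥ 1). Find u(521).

5

u(1) = 27; u(2) = 18; u(3) = 8; u(4) = 13; u(5) = 25; u(6) = 19; u(7) = 22; u(8) = 6; u(9) = 14; u(10) = 10; u(11) = 12; u(12) = 11; u(13) = 26; u(14) = 4; u(15) = 15; u(16) = 24; u(17) = 5; u(18) = 0; u(19) = 17; u(20) = 23; u(21) = 20; u(22) = 7; u(23) = 28; u(24) = 3; u(25) = 1; u(26) = 2; u(27) = 16; u(28) = 9; u(29) = 27.
The sequence repeats with period 28.
So u(521) = u(1 + ((521-1) mod 28)) = u(17) = 5.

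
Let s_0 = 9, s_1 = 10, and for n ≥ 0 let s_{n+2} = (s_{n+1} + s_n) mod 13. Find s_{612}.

Computing terms: s_0 = 9, s_1 = 10, s_2 = 6, s_3 = 3, s_4 = 9, s_5 = 12, s_6 = 8, s_7 = 7, s_8 = 2, s_9 = 9, s_{10} = 11, s_{11} = 7, s_{12} = 5, s_{13} = 12, s_{14} = 4, s_{15} = 3, s_{16} = 7, s_{17} = 10, s_{18} = 4, s_{19} = 1, s_{20} = 5, s_{21} = 6, s_{22} = 11, s_{23} = 4, s_{24} = 2, s_{25} = 6, s_{26} = 8, s_{27} = 1, s_{28} = 9, s_{29} = 10.
The sequence repeats with period 28.
(612 - 0) mod 28 = 24, so s_{612} = s_{24} = 2.

2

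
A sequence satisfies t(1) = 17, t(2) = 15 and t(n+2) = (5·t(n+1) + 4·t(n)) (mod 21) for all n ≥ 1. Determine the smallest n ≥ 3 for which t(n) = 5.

Listing terms: t(1) = 17, t(2) = 15, t(3) = 17, t(4) = 19, t(5) = 16, t(6) = 9, t(7) = 4, t(8) = 14, t(9) = 2, t(10) = 3, t(11) = 2, t(12) = 1, t(13) = 13, t(14) = 6, t(15) = 19, t(16) = 14, t(17) = 20, t(18) = 9, t(19) = 20, t(20) = 10, t(21) = 4, t(22) = 18, t(23) = 1, t(24) = 14, t(25) = 11, t(26) = 6, t(27) = 11, t(28) = 16, t(29) = 19, t(30) = 12, t(31) = 10, t(32) = 14, t(33) = 5, t(34) = 18, t(35) = 5, t(36) = 13, t(37) = 1, t(38) = 15, t(39) = 16, t(40) = 14, t(41) = 8, t(42) = 12, t(43) = 8, t(44) = 4, t(45) = 10, t(46) = 3, t(47) = 13, t(48) = 14, t(49) = 17, t(50) = 15.
The sequence repeats with period 48.
The value 5 first appears (with n ≥ 3) at t(33).

33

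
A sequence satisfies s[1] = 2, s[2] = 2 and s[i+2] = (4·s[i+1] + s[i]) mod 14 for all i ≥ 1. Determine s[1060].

Listing terms: s[1] = 2; s[2] = 2; s[3] = 10; s[4] = 0; s[5] = 10; s[6] = 12; s[7] = 2; s[8] = 6; s[9] = 12; s[10] = 12; s[11] = 4; s[12] = 0; s[13] = 4; s[14] = 2; s[15] = 12; s[16] = 8; s[17] = 2; s[18] = 2.
The sequence repeats with period 16.
So s[1060] = s[1 + ((1060-1) mod 16)] = s[4] = 0.

0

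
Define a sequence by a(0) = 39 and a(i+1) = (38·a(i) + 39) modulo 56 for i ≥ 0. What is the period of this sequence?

Listing terms: a(0) = 39; a(1) = 9; a(2) = 45; a(3) = 13; a(4) = 29; a(5) = 21; a(6) = 53; a(7) = 37; a(8) = 45.
Since a(8) = a(2) = 45, the sequence is eventually periodic: after a pre-period of length 2 it cycles with period 6.

6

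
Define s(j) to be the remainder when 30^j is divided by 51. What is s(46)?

33

Computing terms: s(0) = 1, s(1) = 30, s(2) = 33, s(3) = 21, s(4) = 18, s(5) = 30.
Since s(5) = s(1) = 30, the sequence is eventually periodic: after a pre-period of length 1 it cycles with period 4.
For j ≥ 1, s(j) depends only on (j - 1) mod 4. (46 - 1) mod 4 = 1, so s(46) = s(2) = 33.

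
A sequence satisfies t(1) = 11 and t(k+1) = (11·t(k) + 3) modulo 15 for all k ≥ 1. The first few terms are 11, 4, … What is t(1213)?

Listing terms: t(1) = 11; t(2) = 4; t(3) = 2; t(4) = 10; t(5) = 8; t(6) = 1; t(7) = 14; t(8) = 7; t(9) = 5; t(10) = 13; t(11) = 11.
The sequence repeats with period 10.
(1213 - 1) mod 10 = 2, so t(1213) = t(3) = 2.

2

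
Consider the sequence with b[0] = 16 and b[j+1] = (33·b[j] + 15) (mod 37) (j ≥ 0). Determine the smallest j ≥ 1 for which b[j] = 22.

Listing terms: b[0] = 16, b[1] = 25, b[2] = 26, b[3] = 22, b[4] = 1, b[5] = 11, b[6] = 8, b[7] = 20, b[8] = 9, b[9] = 16.
The sequence repeats with period 9.
The value 22 first appears (with j ≥ 1) at b[3].

3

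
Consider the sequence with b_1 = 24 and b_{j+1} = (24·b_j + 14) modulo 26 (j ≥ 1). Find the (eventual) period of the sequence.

b_1 = 24; b_2 = 18; b_3 = 4; b_4 = 6; b_5 = 2; b_6 = 10; b_7 = 20; b_8 = 0; b_9 = 14; b_{10} = 12; b_{11} = 16; b_{12} = 8; b_{13} = 24.
Since b_{13} = b_1 = 24, the sequence is periodic with period 12.

12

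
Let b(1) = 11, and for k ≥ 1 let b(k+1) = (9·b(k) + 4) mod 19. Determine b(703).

We have b(1) = 11, b(2) = 8, b(3) = 0, b(4) = 4, b(5) = 2, b(6) = 3, b(7) = 12, b(8) = 17, b(9) = 5, b(10) = 11.
The sequence repeats with period 9.
(703 - 1) mod 9 = 0, so b(703) = b(1) = 11.

11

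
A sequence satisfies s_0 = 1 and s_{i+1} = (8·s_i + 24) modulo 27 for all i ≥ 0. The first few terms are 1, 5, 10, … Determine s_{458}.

10

s_0 = 1, s_1 = 5, s_2 = 10, s_3 = 23, s_4 = 19, s_5 = 14, s_6 = 1.
Since s_6 = s_0 = 1, the sequence is periodic with period 6.
So s_{458} = s_{0 + ((458-0) mod 6)} = s_2 = 10.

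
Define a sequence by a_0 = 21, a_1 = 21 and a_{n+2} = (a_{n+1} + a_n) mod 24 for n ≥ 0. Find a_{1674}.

We have a_0 = 21; a_1 = 21; a_2 = 18; a_3 = 15; a_4 = 9; a_5 = 0; a_6 = 9; a_7 = 9; a_8 = 18; a_9 = 3; a_{10} = 21; a_{11} = 0; a_{12} = 21; a_{13} = 21.
Since (a_{12}, a_{13}) = (a_0, a_1) = (21, 21) (two consecutive terms determine the rest), the sequence is periodic with period 12.
(1674 - 0) mod 12 = 6, so a_{1674} = a_6 = 9.

9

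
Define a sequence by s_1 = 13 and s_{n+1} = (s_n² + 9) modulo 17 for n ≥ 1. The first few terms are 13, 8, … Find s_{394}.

s_1 = 13,  s_2 = 8,  s_3 = 5,  s_4 = 0,  s_5 = 9,  s_6 = 5.
Since s_6 = s_3 = 5, the sequence is eventually periodic: after a pre-period of length 2 it cycles with period 3.
For n ≥ 3, s_n depends only on (n - 3) mod 3. (394 - 3) mod 3 = 1, so s_{394} = s_4 = 0.

0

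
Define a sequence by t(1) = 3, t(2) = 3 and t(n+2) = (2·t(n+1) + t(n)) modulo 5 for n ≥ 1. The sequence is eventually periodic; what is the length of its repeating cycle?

12

Computing terms: t(1) = 3, t(2) = 3, t(3) = 4, t(4) = 1, t(5) = 1, t(6) = 3, t(7) = 2, t(8) = 2, t(9) = 1, t(10) = 4, t(11) = 4, t(12) = 2, t(13) = 3, t(14) = 3.
The sequence repeats with period 12.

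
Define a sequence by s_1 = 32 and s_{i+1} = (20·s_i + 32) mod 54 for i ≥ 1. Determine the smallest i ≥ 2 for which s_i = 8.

9

Computing terms: s_1 = 32, s_2 = 24, s_3 = 26, s_4 = 12, s_5 = 2, s_6 = 18, s_7 = 14, s_8 = 42, s_9 = 8, s_{10} = 30, s_{11} = 38, s_{12} = 36, s_{13} = 50, s_{14} = 6, s_{15} = 44, s_{16} = 48, s_{17} = 20, s_{18} = 0, s_{19} = 32.
The sequence repeats with period 18.
The value 8 first appears (with i ≥ 2) at s_9.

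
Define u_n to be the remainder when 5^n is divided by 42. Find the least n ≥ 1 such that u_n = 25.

Listing terms: u_0 = 1, u_1 = 5, u_2 = 25, u_3 = 41, u_4 = 37, u_5 = 17, u_6 = 1.
Since u_6 = u_0 = 1, the sequence is periodic with period 6.
The value 25 first appears (with n ≥ 1) at u_2.

2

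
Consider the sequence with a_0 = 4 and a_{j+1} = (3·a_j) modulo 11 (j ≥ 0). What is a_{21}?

1

Listing terms: a_0 = 4, a_1 = 1, a_2 = 3, a_3 = 9, a_4 = 5, a_5 = 4.
Since a_5 = a_0 = 4, the sequence is periodic with period 5.
(21 - 0) mod 5 = 1, so a_{21} = a_1 = 1.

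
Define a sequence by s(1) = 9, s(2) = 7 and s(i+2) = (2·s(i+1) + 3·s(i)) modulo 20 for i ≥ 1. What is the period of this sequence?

4

Computing terms: s(1) = 9; s(2) = 7; s(3) = 1; s(4) = 3; s(5) = 9; s(6) = 7.
Since (s(5), s(6)) = (s(1), s(2)) = (9, 7) (two consecutive terms determine the rest), the sequence is periodic with period 4.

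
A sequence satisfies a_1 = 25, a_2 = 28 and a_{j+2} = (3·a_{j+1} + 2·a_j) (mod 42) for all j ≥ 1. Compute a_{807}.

We have a_1 = 25,  a_2 = 28,  a_3 = 8,  a_4 = 38,  a_5 = 4,  a_6 = 4,  a_7 = 20,  a_8 = 26,  a_9 = 34,  a_{10} = 28,  a_{11} = 26,  a_{12} = 8,  a_{13} = 34,  a_{14} = 34,  a_{15} = 2,  a_{16} = 32,  a_{17} = 16,  a_{18} = 28,  a_{19} = 32,  a_{20} = 26,  a_{21} = 16,  a_{22} = 16,  a_{23} = 38,  a_{24} = 20,  a_{25} = 10,  a_{26} = 28,  a_{27} = 20,  a_{28} = 32,  a_{29} = 10,  a_{30} = 10,  a_{31} = 8,  a_{32} = 2,  a_{33} = 22,  a_{34} = 28,  a_{35} = 2,  a_{36} = 20,  a_{37} = 22,  a_{38} = 22,  a_{39} = 26,  a_{40} = 38,  a_{41} = 40,  a_{42} = 28,  a_{43} = 38,  a_{44} = 2,  a_{45} = 40,  a_{46} = 40,  a_{47} = 32,  a_{48} = 8,  a_{49} = 4,  a_{50} = 28,  a_{51} = 8.
Since (a_{50}, a_{51}) = (a_2, a_3) = (28, 8) (two consecutive terms determine the rest), the sequence is eventually periodic: after a pre-period of length 1 it cycles with period 48.
For j ≥ 2, a_j depends only on (j - 2) mod 48. (807 - 2) mod 48 = 37, so a_{807} = a_{39} = 26.

26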